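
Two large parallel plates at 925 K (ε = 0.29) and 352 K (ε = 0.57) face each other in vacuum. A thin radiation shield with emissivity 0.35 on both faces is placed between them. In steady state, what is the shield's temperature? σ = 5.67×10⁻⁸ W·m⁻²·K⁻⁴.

T_s ≈ 744 K

In steady state the net flux on the hot side equals that on the cold side.
σ(T₁⁴−T_s⁴)/D₁ = σ(T_s⁴−T₂⁴)/D₂, with D₁ = 1/ε₁+1/ε_s−1 = 5.305, D₂ = 1/ε_s+1/ε₂−1 = 3.612.
Solve for T_s⁴: T_s⁴ = (D₂·T₁⁴ + D₁·T₂⁴)/(D₁+D₂) = 3.056×10¹¹ K⁴.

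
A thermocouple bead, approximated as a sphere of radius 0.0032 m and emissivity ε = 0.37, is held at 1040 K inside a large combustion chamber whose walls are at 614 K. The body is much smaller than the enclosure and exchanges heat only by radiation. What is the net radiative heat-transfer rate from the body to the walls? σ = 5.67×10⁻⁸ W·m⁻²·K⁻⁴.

P_net ≈ 2.77 W

For a small grey body in a large enclosure: P_net = εσA(T_body⁴ − T_wall⁴).
A = 4πr² = 1.287×10⁻⁴ m²; T_body⁴ − T_wall⁴ = 1.170×10¹² − 1.421×10¹¹ = 1.028×10¹² K⁴.
|P_net| = 0.37·5.67×10⁻⁸·1.287×10⁻⁴·1.028×10¹².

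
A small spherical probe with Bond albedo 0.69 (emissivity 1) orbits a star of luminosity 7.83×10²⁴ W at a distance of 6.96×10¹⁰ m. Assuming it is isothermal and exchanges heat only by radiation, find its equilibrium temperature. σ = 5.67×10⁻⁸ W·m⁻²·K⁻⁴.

T ≈ 115 K

First find the stellar flux at distance d: S = L/(4πd²) = 7.83×10²⁴/(4π·(6.96×10¹⁰)²) = 128.6 W/m².
For an isothermal sphere, absorbed (1−a)S·πr² = emitted σ·4πr²·T⁴, so T⁴ = (1−a)S/(4σ).
T⁴ = 0.310·128.6/(4·5.67×10⁻⁸) = 1.758×10⁸ K⁴.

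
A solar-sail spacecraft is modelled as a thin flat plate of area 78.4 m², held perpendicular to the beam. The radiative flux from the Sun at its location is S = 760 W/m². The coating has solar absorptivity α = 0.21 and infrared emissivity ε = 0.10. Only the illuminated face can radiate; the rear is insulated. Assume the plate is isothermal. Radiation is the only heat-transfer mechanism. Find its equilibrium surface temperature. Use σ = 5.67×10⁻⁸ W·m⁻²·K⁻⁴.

At equilibrium, absorbed power = emitted power.
Absorbing cross-section = A = 78.40 m²; emitting surface = A = 78.40 m² (ratio 1).
αS·A_cross = εσ·A_surf·T⁴  ⇒  T⁴ = αS/(ε·1σ).
T⁴ = 0.210·760/(0.10·1·5.67×10⁻⁸) = 2.815×10¹⁰ K⁴.
T = (2.815×10¹⁰)^(1/4).

T ≈ 410 K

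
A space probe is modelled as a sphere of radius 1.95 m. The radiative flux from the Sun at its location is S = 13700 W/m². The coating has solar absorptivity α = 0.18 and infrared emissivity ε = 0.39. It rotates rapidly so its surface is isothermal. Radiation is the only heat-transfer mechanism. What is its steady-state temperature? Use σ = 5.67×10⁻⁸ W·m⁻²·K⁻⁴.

At equilibrium, absorbed power = emitted power.
Absorbing cross-section = πr² = 11.95 m²; emitting surface = 4πr² = 47.78 m² (ratio 4).
αS·A_cross = εσ·A_surf·T⁴  ⇒  T⁴ = αS/(ε·4σ).
T⁴ = 0.180·13700/(0.39·4·5.67×10⁻⁸) = 2.788×10¹⁰ K⁴.
T = (2.788×10¹⁰)^(1/4).

T ≈ 409 K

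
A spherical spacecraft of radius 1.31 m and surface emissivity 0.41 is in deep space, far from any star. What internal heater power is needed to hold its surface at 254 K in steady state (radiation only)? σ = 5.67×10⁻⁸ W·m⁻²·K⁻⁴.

P = εσ·4πr²·T⁴.
4πr² = 21.57 m²; T⁴ = 4.162×10⁹ K⁴.
P = 0.41·5.67×10⁻⁸·21.57·4.162×10⁹.

P ≈ 2090 W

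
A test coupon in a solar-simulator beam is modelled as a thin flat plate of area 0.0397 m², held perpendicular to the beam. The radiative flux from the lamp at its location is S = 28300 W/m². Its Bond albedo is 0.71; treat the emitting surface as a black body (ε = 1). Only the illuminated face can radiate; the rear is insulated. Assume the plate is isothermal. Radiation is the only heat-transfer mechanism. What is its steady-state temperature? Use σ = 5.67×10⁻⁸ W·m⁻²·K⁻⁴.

At equilibrium, absorbed power = emitted power.
Absorbing cross-section = A = 0.03970 m²; emitting surface = A = 0.03970 m² (ratio 1).
(1−a)S·A_cross = εσ·A_surf·T⁴  ⇒  T⁴ = (1−a)S/(1σ).
T⁴ = 0.290·28300/(1·5.67×10⁻⁸) = 1.447×10¹¹ K⁴.
T = (1.447×10¹¹)^(1/4).

T ≈ 617 K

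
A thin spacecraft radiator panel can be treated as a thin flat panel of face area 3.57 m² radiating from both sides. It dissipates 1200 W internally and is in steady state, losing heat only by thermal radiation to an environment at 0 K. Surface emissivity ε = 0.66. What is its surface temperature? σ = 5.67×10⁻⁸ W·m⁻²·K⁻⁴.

T ≈ 259 K

Steady state: internal power = radiated power, P = εσA T⁴.
Radiating area A = 2·3.57 = 7.140 m².
T⁴ = P/(εσA) = 1200/(0.66·5.67×10⁻⁸·7.140) = 4.491×10⁹ K⁴.
T = (4.491×10⁹)^(1/4).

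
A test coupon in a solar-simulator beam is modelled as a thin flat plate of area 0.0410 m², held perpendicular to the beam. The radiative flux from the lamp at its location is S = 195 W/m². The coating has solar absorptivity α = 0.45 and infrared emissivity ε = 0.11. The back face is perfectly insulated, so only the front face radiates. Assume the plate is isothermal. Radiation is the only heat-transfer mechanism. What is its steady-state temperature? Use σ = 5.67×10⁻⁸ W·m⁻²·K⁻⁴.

T ≈ 344 K

At equilibrium, absorbed power = emitted power.
Absorbing cross-section = A = 0.04100 m²; emitting surface = A = 0.04100 m² (ratio 1).
αS·A_cross = εσ·A_surf·T⁴  ⇒  T⁴ = αS/(ε·1σ).
T⁴ = 0.450·195/(0.11·1·5.67×10⁻⁸) = 1.407×10¹⁰ K⁴.
T = (1.407×10¹⁰)^(1/4).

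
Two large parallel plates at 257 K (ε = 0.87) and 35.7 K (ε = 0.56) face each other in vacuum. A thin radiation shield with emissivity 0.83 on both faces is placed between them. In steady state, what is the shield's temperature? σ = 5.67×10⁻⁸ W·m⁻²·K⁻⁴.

T_s ≈ 226 K

In steady state the net flux on the hot side equals that on the cold side.
σ(T₁⁴−T_s⁴)/D₁ = σ(T_s⁴−T₂⁴)/D₂, with D₁ = 1/ε₁+1/ε_s−1 = 1.354, D₂ = 1/ε_s+1/ε₂−1 = 1.991.
Solve for T_s⁴: T_s⁴ = (D₂·T₁⁴ + D₁·T₂⁴)/(D₁+D₂) = 2.597×10⁹ K⁴.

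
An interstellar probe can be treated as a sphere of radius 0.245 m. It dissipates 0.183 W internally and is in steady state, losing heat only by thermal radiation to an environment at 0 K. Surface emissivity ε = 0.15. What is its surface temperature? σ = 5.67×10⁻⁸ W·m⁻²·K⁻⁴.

Steady state: internal power = radiated power, P = εσA T⁴.
Radiating area A = 4πr² = 0.7543 m².
T⁴ = P/(εσA) = 0.183/(0.15·5.67×10⁻⁸·0.7543) = 2.853×10⁷ K⁴.
T = (2.853×10⁷)^(1/4).

T ≈ 73.1 K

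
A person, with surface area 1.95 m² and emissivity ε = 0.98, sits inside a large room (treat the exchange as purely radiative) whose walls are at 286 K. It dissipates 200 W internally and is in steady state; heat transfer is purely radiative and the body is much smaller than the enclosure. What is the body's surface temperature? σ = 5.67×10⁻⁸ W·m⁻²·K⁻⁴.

For a small grey body in a large enclosure, net radiated power = εσA(T⁴ − T_w⁴).
Steady state: P = εσA(T⁴ − T_w⁴) with A = 1.95 m².
T⁴ = P/(εσA) + T_w⁴ = 200/(0.98·5.67×10⁻⁸·1.950) + (286)⁴
    = 1.846×10⁹ + 6.691×10⁹ = 8.536×10⁹ K⁴.

T ≈ 304 K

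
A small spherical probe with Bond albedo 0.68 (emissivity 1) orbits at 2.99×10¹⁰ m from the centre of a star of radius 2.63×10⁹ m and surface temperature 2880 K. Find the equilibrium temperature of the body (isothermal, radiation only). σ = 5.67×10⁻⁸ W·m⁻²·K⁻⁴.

The star's surface emits σT_*⁴; at distance d the flux is S = σT_*⁴(R_*/d)².
S = 5.67×10⁻⁸·(2880)⁴·(2.63×10⁹/2.99×10¹⁰)² = 30180 W/m².
For an isothermal sphere T⁴ = (1−a)S/(4σ) = 4.258×10¹⁰ K⁴.

T ≈ 454 K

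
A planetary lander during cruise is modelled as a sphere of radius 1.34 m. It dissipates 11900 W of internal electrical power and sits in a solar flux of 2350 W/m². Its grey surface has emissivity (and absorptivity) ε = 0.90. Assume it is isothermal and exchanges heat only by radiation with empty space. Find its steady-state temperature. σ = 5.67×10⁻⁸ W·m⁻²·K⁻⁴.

T ≈ 379 K

At steady state, absorbed solar power + internal power = radiated power.
Absorbed: α·S·A_cross = 0.90·2350·5.641 = 11930 W (cross-section πr²).
Total input = 11930 + 11900 = 23830 W.
Radiated: εσ·A_surf·T⁴ with A_surf = 4πr² = 22.56 m².
T⁴ = 23830/(0.90·5.67×10⁻⁸·22.56) = 2.070×10¹⁰ K⁴.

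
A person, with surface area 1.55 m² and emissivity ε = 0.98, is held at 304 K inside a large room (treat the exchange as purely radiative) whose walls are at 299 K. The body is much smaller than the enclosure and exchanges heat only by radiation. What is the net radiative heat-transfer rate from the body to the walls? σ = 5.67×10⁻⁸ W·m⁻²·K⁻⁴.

For a small grey body in a large enclosure: P_net = εσA(T_body⁴ − T_wall⁴).
A = 1.55 m²; T_body⁴ − T_wall⁴ = 8.541×10⁹ − 7.993×10⁹ = 5.482×10⁸ K⁴.
|P_net| = 0.98·5.67×10⁻⁸·1.550·5.482×10⁸.

P_net ≈ 47.2 W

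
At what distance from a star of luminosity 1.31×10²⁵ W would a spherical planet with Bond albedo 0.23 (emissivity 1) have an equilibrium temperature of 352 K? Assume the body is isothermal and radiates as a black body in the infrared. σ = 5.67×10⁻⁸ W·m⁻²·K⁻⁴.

d ≈ 1.52×10¹⁰ m

For an isothermal black-emitting sphere, (1−a)S·πr² = σ·4πr²·T⁴ ⇒ S = 4σT⁴/(1−a).
S = 4·5.67×10⁻⁸·(352)⁴/0.770 = 4522 W/m².
Flux falls as S = L/(4πd²), so d = √(L/(4πS)) = √(1.31×10²⁵/(4π·4522)).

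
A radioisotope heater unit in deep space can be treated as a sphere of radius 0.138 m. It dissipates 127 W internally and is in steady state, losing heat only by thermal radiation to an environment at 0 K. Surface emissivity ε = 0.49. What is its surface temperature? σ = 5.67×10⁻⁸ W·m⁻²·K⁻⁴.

Steady state: internal power = radiated power, P = εσA T⁴.
Radiating area A = 4πr² = 0.2393 m².
T⁴ = P/(εσA) = 127/(0.49·5.67×10⁻⁸·0.2393) = 1.910×10¹⁰ K⁴.
T = (1.910×10¹⁰)^(1/4).

T ≈ 372 K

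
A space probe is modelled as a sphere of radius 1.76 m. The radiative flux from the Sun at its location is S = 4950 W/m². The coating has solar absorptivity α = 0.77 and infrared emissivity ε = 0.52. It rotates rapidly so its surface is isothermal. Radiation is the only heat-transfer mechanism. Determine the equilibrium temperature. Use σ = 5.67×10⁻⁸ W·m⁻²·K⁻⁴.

T ≈ 424 K

At equilibrium, absorbed power = emitted power.
Absorbing cross-section = πr² = 9.731 m²; emitting surface = 4πr² = 38.93 m² (ratio 4).
αS·A_cross = εσ·A_surf·T⁴  ⇒  T⁴ = αS/(ε·4σ).
T⁴ = 0.770·4950/(0.52·4·5.67×10⁻⁸) = 3.232×10¹⁰ K⁴.
T = (3.232×10¹⁰)^(1/4).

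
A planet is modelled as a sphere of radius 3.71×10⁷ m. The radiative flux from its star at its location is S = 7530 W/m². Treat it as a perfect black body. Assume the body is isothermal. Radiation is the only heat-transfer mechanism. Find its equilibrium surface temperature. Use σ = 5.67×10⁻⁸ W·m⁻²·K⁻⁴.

T ≈ 427 K

At equilibrium, absorbed power = emitted power.
Absorbing cross-section = πr² = 4.324×10¹⁵ m²; emitting surface = 4πr² = 1.730×10¹⁶ m² (ratio 4).
S·A_cross = εσ·A_surf·T⁴  ⇒  T⁴ = S/(4σ).
T⁴ = 1.00·7530/(4·5.67×10⁻⁸) = 3.320×10¹⁰ K⁴.
T = (3.320×10¹⁰)^(1/4).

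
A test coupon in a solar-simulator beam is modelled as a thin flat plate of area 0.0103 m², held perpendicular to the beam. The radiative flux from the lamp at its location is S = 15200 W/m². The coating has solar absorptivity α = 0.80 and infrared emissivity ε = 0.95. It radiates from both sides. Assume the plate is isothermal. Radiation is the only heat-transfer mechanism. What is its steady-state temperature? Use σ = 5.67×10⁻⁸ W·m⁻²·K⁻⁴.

At equilibrium, absorbed power = emitted power.
Absorbing cross-section = A = 0.01030 m²; emitting surface = 2A = 0.02060 m² (ratio 2).
αS·A_cross = εσ·A_surf·T⁴  ⇒  T⁴ = αS/(ε·2σ).
T⁴ = 0.800·15200/(0.95·2·5.67×10⁻⁸) = 1.129×10¹¹ K⁴.
T = (1.129×10¹¹)^(1/4).

T ≈ 580 K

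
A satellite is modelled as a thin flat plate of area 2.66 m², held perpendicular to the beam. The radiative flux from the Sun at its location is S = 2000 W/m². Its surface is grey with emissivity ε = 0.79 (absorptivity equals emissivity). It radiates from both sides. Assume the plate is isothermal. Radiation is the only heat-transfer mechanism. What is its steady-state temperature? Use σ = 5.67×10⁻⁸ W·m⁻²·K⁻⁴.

T ≈ 364 K

At equilibrium, absorbed power = emitted power.
Absorbing cross-section = A = 2.660 m²; emitting surface = 2A = 5.320 m² (ratio 2).
εS·A_cross = εσ·A_surf·T⁴  ⇒  T⁴ = S/(2σ)   (ε cancels).
T⁴ = 2000/(2·5.67×10⁻⁸) = 1.764×10¹⁰ K⁴.
T = (1.764×10¹⁰)^(1/4).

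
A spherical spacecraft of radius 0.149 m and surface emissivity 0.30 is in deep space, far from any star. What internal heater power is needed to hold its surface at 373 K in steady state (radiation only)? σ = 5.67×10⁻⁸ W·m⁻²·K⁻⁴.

P = εσ·4πr²·T⁴.
4πr² = 0.2790 m²; T⁴ = 1.936×10¹⁰ K⁴.
P = 0.30·5.67×10⁻⁸·0.2790·1.936×10¹⁰.

P ≈ 91.9 W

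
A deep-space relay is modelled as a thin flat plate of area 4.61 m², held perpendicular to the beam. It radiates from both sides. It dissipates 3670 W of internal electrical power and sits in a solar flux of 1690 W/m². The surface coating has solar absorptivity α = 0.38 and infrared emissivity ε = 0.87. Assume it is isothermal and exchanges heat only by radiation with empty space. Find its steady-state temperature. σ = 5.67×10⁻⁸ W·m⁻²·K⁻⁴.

At steady state, absorbed solar power + internal power = radiated power.
Absorbed: α·S·A_cross = 0.38·1690·4.610 = 2961 W (cross-section A).
Total input = 2961 + 3670 = 6631 W.
Radiated: εσ·A_surf·T⁴ with A_surf = 2A = 9.220 m².
T⁴ = 6631/(0.87·5.67×10⁻⁸·9.220) = 1.458×10¹⁰ K⁴.

T ≈ 347 K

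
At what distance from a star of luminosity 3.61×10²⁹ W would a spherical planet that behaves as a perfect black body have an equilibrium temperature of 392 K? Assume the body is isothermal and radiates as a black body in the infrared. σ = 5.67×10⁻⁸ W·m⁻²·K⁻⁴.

d ≈ 2.32×10¹² m

For an isothermal black-emitting sphere, (1−a)S·πr² = σ·4πr²·T⁴ ⇒ S = 4σT⁴/(1−a).
S = 4·5.67×10⁻⁸·(392)⁴/1.00 = 5355 W/m².
Flux falls as S = L/(4πd²), so d = √(L/(4πS)) = √(3.61×10²⁹/(4π·5355)).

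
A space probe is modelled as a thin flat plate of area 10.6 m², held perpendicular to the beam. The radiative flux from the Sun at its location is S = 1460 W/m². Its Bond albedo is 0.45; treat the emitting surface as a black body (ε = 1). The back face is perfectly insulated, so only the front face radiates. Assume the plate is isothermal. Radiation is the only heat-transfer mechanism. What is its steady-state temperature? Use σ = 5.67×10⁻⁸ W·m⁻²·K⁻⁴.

T ≈ 345 K

At equilibrium, absorbed power = emitted power.
Absorbing cross-section = A = 10.60 m²; emitting surface = A = 10.60 m² (ratio 1).
(1−a)S·A_cross = εσ·A_surf·T⁴  ⇒  T⁴ = (1−a)S/(1σ).
T⁴ = 0.550·1460/(1·5.67×10⁻⁸) = 1.416×10¹⁰ K⁴.
T = (1.416×10¹⁰)^(1/4).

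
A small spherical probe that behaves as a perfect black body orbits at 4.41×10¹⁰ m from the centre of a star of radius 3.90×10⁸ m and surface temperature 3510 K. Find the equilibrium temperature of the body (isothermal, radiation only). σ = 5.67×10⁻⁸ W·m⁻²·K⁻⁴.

The star's surface emits σT_*⁴; at distance d the flux is S = σT_*⁴(R_*/d)².
S = 5.67×10⁻⁸·(3510)⁴·(3.90×10⁸/4.41×10¹⁰)² = 673.1 W/m².
For an isothermal sphere T⁴ = (1−a)S/(4σ) = 2.968×10⁹ K⁴.

T ≈ 233 K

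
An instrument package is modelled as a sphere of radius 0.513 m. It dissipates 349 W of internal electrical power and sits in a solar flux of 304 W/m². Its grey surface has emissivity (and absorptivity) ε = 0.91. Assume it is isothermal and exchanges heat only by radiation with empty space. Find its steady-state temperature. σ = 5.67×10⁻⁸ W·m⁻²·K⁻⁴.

At steady state, absorbed solar power + internal power = radiated power.
Absorbed: α·S·A_cross = 0.91·304·0.8268 = 228.7 W (cross-section πr²).
Total input = 228.7 + 349 = 577.7 W.
Radiated: εσ·A_surf·T⁴ with A_surf = 4πr² = 3.307 m².
T⁴ = 577.7/(0.91·5.67×10⁻⁸·3.307) = 3.386×10⁹ K⁴.

T ≈ 241 K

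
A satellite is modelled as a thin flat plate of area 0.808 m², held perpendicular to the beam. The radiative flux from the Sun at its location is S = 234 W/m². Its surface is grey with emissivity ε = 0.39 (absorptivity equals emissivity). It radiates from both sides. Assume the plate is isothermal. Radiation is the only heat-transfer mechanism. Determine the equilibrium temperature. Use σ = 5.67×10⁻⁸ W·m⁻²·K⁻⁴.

At equilibrium, absorbed power = emitted power.
Absorbing cross-section = A = 0.8080 m²; emitting surface = 2A = 1.616 m² (ratio 2).
εS·A_cross = εσ·A_surf·T⁴  ⇒  T⁴ = S/(2σ)   (ε cancels).
T⁴ = 234/(2·5.67×10⁻⁸) = 2.063×10⁹ K⁴.
T = (2.063×10⁹)^(1/4).

T ≈ 213 K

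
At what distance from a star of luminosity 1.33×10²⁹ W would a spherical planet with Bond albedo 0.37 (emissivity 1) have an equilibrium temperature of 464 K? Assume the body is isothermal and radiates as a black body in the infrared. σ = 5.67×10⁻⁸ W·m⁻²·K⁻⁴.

d ≈ 7.96×10¹¹ m

For an isothermal black-emitting sphere, (1−a)S·πr² = σ·4πr²·T⁴ ⇒ S = 4σT⁴/(1−a).
S = 4·5.67×10⁻⁸·(464)⁴/0.630 = 16690 W/m².
Flux falls as S = L/(4πd²), so d = √(L/(4πS)) = √(1.33×10²⁹/(4π·16690)).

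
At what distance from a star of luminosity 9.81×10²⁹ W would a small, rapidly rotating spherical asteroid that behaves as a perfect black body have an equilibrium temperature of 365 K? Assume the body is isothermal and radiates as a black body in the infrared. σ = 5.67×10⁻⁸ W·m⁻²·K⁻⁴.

For an isothermal black-emitting sphere, (1−a)S·πr² = σ·4πr²·T⁴ ⇒ S = 4σT⁴/(1−a).
S = 4·5.67×10⁻⁸·(365)⁴/1.00 = 4025 W/m².
Flux falls as S = L/(4πd²), so d = √(L/(4πS)) = √(9.81×10²⁹/(4π·4025)).

d ≈ 4.40×10¹² m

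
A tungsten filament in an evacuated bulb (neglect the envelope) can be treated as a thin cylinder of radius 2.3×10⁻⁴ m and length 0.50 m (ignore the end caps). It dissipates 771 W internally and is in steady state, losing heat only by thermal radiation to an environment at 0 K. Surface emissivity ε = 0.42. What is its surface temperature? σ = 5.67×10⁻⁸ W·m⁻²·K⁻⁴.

Steady state: internal power = radiated power, P = εσA T⁴.
Radiating area A = 2πrL = 7.226×10⁻⁴ m².
T⁴ = P/(εσA) = 771/(0.42·5.67×10⁻⁸·7.226×10⁻⁴) = 4.481×10¹³ K⁴.
T = (4.481×10¹³)^(1/4).

T ≈ 2590 K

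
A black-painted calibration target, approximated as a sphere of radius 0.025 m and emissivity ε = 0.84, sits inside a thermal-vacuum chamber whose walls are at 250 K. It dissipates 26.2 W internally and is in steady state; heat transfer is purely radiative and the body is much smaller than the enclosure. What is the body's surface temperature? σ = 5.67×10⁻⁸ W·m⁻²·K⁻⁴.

For a small grey body in a large enclosure, net radiated power = εσA(T⁴ − T_w⁴).
Steady state: P = εσA(T⁴ − T_w⁴) with A = 4πr² = 0.007854 m².
T⁴ = P/(εσA) + T_w⁴ = 26.2/(0.84·5.67×10⁻⁸·0.007854) + (250)⁴
    = 7.004×10¹⁰ + 3.906×10⁹ = 7.395×10¹⁰ K⁴.

T ≈ 521 K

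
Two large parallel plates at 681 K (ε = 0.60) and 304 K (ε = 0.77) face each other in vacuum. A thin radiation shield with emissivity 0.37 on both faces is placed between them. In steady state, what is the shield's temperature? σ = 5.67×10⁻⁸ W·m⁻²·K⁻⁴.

T_s ≈ 570 K

In steady state the net flux on the hot side equals that on the cold side.
σ(T₁⁴−T_s⁴)/D₁ = σ(T_s⁴−T₂⁴)/D₂, with D₁ = 1/ε₁+1/ε_s−1 = 3.369, D₂ = 1/ε_s+1/ε₂−1 = 3.001.
Solve for T_s⁴: T_s⁴ = (D₂·T₁⁴ + D₁·T₂⁴)/(D₁+D₂) = 1.058×10¹¹ K⁴.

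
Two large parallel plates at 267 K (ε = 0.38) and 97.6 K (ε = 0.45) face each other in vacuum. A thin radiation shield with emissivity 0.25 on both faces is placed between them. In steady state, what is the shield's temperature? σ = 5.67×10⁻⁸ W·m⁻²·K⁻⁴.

T_s ≈ 223 K

In steady state the net flux on the hot side equals that on the cold side.
σ(T₁⁴−T_s⁴)/D₁ = σ(T_s⁴−T₂⁴)/D₂, with D₁ = 1/ε₁+1/ε_s−1 = 5.632, D₂ = 1/ε_s+1/ε₂−1 = 5.222.
Solve for T_s⁴: T_s⁴ = (D₂·T₁⁴ + D₁·T₂⁴)/(D₁+D₂) = 2.492×10⁹ K⁴.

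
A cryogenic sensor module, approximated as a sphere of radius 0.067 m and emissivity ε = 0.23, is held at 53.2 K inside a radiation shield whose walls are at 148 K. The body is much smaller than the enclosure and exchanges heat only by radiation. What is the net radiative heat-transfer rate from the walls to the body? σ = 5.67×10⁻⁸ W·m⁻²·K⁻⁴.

P_net ≈ 0.347 W

For a small grey body in a large enclosure: P_net = εσA(T_body⁴ − T_wall⁴).
A = 4πr² = 0.05641 m²; T_body⁴ − T_wall⁴ = 8.010×10⁶ − 4.798×10⁸ = -4.718×10⁸ K⁴.
|P_net| = 0.23·5.67×10⁻⁸·0.05641·4.718×10⁸.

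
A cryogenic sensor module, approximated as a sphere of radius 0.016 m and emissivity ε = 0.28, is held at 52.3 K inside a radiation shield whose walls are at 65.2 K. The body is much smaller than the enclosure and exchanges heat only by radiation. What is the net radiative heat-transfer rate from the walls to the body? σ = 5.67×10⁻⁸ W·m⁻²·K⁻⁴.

For a small grey body in a large enclosure: P_net = εσA(T_body⁴ − T_wall⁴).
A = 4πr² = 0.003217 m²; T_body⁴ − T_wall⁴ = 7.482×10⁶ − 1.807×10⁷ = -1.059×10⁷ K⁴.
|P_net| = 0.28·5.67×10⁻⁸·0.003217·1.059×10⁷.

P_net ≈ 5.41×10⁻⁴ W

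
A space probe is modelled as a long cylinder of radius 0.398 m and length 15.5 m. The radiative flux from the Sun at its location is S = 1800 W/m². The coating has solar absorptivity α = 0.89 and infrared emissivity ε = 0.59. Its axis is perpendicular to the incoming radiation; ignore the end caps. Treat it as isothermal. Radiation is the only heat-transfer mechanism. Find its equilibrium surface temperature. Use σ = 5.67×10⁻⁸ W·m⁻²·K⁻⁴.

T ≈ 351 K

At equilibrium, absorbed power = emitted power.
Absorbing cross-section = 2rL = 12.34 m²; emitting surface = 2πrL = 38.76 m² (ratio π).
αS·A_cross = εσ·A_surf·T⁴  ⇒  T⁴ = αS/(ε·πσ).
T⁴ = 0.890·1800/(0.59·π·5.67×10⁻⁸) = 1.524×10¹⁰ K⁴.
T = (1.524×10¹⁰)^(1/4).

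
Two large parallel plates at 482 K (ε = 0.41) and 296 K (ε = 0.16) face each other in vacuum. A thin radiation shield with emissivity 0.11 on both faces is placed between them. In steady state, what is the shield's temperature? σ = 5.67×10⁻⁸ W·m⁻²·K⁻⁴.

In steady state the net flux on the hot side equals that on the cold side.
σ(T₁⁴−T_s⁴)/D₁ = σ(T_s⁴−T₂⁴)/D₂, with D₁ = 1/ε₁+1/ε_s−1 = 10.53, D₂ = 1/ε_s+1/ε₂−1 = 14.34.
Solve for T_s⁴: T_s⁴ = (D₂·T₁⁴ + D₁·T₂⁴)/(D₁+D₂) = 3.437×10¹⁰ K⁴.

T_s ≈ 431 K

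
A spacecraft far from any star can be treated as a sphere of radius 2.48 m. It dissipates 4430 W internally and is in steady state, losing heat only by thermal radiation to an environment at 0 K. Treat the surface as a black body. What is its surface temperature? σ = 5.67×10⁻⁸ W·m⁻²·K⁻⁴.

T ≈ 178 K

Steady state: internal power = radiated power, P = εσA T⁴.
Radiating area A = 4πr² = 77.29 m².
T⁴ = P/(εσA) = 4430/(1.0·5.67×10⁻⁸·77.29) = 1.011×10⁹ K⁴.
T = (1.011×10⁹)^(1/4).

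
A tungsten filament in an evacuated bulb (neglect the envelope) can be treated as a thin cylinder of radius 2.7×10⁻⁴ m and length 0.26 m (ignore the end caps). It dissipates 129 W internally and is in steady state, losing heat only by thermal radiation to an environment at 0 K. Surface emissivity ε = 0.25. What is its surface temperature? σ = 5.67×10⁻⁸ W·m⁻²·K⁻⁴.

Steady state: internal power = radiated power, P = εσA T⁴.
Radiating area A = 2πrL = 4.411×10⁻⁴ m².
T⁴ = P/(εσA) = 129/(0.25·5.67×10⁻⁸·4.411×10⁻⁴) = 2.063×10¹³ K⁴.
T = (2.063×10¹³)^(1/4).

T ≈ 2130 K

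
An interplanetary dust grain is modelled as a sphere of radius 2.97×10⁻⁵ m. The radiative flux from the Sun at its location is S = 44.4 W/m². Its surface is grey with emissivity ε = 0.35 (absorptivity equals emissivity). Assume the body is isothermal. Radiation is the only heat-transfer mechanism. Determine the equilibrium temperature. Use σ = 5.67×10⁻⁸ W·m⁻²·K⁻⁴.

At equilibrium, absorbed power = emitted power.
Absorbing cross-section = πr² = 2.771×10⁻⁹ m²; emitting surface = 4πr² = 1.108×10⁻⁸ m² (ratio 4).
εS·A_cross = εσ·A_surf·T⁴  ⇒  T⁴ = S/(4σ)   (ε cancels).
T⁴ = 44.4/(4·5.67×10⁻⁸) = 1.958×10⁸ K⁴.
T = (1.958×10⁸)^(1/4).

T ≈ 118 K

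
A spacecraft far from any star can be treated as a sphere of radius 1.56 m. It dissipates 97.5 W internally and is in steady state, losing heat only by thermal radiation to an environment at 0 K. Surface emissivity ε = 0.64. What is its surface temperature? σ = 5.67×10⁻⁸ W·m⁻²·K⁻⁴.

Steady state: internal power = radiated power, P = εσA T⁴.
Radiating area A = 4πr² = 30.58 m².
T⁴ = P/(εσA) = 97.5/(0.64·5.67×10⁻⁸·30.58) = 8.786×10⁷ K⁴.
T = (8.786×10⁷)^(1/4).

T ≈ 96.8 K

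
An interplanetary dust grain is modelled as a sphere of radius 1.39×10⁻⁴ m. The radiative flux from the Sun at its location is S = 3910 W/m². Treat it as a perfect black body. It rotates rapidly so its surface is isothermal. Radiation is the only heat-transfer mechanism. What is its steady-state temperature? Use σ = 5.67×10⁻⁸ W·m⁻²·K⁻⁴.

At equilibrium, absorbed power = emitted power.
Absorbing cross-section = πr² = 6.070×10⁻⁸ m²; emitting surface = 4πr² = 2.428×10⁻⁷ m² (ratio 4).
S·A_cross = εσ·A_surf·T⁴  ⇒  T⁴ = S/(4σ).
T⁴ = 1.00·3910/(4·5.67×10⁻⁸) = 1.724×10¹⁰ K⁴.
T = (1.724×10¹⁰)^(1/4).

T ≈ 362 K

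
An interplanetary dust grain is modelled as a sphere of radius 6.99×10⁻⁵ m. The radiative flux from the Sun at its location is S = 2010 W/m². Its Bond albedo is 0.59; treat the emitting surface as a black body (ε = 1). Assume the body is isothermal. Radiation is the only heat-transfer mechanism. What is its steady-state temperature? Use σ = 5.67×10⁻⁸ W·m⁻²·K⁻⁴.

T ≈ 246 K

At equilibrium, absorbed power = emitted power.
Absorbing cross-section = πr² = 1.535×10⁻⁸ m²; emitting surface = 4πr² = 6.140×10⁻⁸ m² (ratio 4).
(1−a)S·A_cross = εσ·A_surf·T⁴  ⇒  T⁴ = (1−a)S/(4σ).
T⁴ = 0.410·2010/(4·5.67×10⁻⁸) = 3.634×10⁹ K⁴.
T = (3.634×10⁹)^(1/4).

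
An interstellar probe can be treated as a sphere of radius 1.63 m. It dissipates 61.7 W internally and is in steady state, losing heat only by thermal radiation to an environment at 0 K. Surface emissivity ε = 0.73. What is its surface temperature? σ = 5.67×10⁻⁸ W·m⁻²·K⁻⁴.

Steady state: internal power = radiated power, P = εσA T⁴.
Radiating area A = 4πr² = 33.39 m².
T⁴ = P/(εσA) = 61.7/(0.73·5.67×10⁻⁸·33.39) = 4.465×10⁷ K⁴.
T = (4.465×10⁷)^(1/4).

T ≈ 81.7 K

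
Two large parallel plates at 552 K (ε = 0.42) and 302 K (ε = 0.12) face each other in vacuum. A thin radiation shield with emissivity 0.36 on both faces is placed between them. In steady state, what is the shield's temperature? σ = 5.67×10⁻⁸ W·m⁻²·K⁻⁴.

In steady state the net flux on the hot side equals that on the cold side.
σ(T₁⁴−T_s⁴)/D₁ = σ(T_s⁴−T₂⁴)/D₂, with D₁ = 1/ε₁+1/ε_s−1 = 4.159, D₂ = 1/ε_s+1/ε₂−1 = 10.11.
Solve for T_s⁴: T_s⁴ = (D₂·T₁⁴ + D₁·T₂⁴)/(D₁+D₂) = 6.821×10¹⁰ K⁴.

T_s ≈ 511 K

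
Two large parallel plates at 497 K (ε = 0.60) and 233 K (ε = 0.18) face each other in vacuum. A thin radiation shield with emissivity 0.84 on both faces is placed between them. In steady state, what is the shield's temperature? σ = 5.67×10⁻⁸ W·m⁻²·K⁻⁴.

T_s ≈ 465 K

In steady state the net flux on the hot side equals that on the cold side.
σ(T₁⁴−T_s⁴)/D₁ = σ(T_s⁴−T₂⁴)/D₂, with D₁ = 1/ε₁+1/ε_s−1 = 1.857, D₂ = 1/ε_s+1/ε₂−1 = 5.746.
Solve for T_s⁴: T_s⁴ = (D₂·T₁⁴ + D₁·T₂⁴)/(D₁+D₂) = 4.683×10¹⁰ K⁴.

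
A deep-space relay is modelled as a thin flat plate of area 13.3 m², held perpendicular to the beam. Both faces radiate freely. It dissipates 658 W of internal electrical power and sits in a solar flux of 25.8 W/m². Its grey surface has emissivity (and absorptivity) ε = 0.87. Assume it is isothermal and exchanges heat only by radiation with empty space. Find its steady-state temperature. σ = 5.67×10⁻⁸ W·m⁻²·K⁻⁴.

T ≈ 164 K

At steady state, absorbed solar power + internal power = radiated power.
Absorbed: α·S·A_cross = 0.87·25.8·13.30 = 298.5 W (cross-section A).
Total input = 298.5 + 658 = 956.5 W.
Radiated: εσ·A_surf·T⁴ with A_surf = 2A = 26.60 m².
T⁴ = 956.5/(0.87·5.67×10⁻⁸·26.60) = 7.290×10⁸ K⁴.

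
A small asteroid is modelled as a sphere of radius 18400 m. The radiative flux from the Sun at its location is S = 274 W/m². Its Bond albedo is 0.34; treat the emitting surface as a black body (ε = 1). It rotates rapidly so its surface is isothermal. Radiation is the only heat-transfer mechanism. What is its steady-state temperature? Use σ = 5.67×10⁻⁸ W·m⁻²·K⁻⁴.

T ≈ 168 K

At equilibrium, absorbed power = emitted power.
Absorbing cross-section = πr² = 1.064×10⁹ m²; emitting surface = 4πr² = 4.254×10⁹ m² (ratio 4).
(1−a)S·A_cross = εσ·A_surf·T⁴  ⇒  T⁴ = (1−a)S/(4σ).
T⁴ = 0.660·274/(4·5.67×10⁻⁸) = 7.974×10⁸ K⁴.
T = (7.974×10⁸)^(1/4).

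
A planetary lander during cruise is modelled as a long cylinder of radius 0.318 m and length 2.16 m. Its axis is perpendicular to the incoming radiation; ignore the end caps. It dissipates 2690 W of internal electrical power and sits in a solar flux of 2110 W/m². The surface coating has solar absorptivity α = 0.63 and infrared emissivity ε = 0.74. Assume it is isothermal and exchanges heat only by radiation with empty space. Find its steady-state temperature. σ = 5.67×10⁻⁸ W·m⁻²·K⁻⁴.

T ≈ 397 K

At steady state, absorbed solar power + internal power = radiated power.
Absorbed: α·S·A_cross = 0.63·2110·1.374 = 1826 W (cross-section 2rL).
Total input = 1826 + 2690 = 4516 W.
Radiated: εσ·A_surf·T⁴ with A_surf = 2πrL = 4.316 m².
T⁴ = 4516/(0.74·5.67×10⁻⁸·4.316) = 2.494×10¹⁰ K⁴.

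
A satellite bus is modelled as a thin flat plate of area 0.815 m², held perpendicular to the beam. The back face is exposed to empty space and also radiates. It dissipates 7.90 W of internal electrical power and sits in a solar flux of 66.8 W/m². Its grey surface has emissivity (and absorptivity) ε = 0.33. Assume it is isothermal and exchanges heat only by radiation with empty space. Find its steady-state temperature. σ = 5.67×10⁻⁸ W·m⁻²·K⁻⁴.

T ≈ 171 K

At steady state, absorbed solar power + internal power = radiated power.
Absorbed: α·S·A_cross = 0.33·66.8·0.8150 = 17.97 W (cross-section A).
Total input = 17.97 + 7.90 = 25.87 W.
Radiated: εσ·A_surf·T⁴ with A_surf = 2A = 1.630 m².
T⁴ = 25.87/(0.33·5.67×10⁻⁸·1.630) = 8.481×10⁸ K⁴.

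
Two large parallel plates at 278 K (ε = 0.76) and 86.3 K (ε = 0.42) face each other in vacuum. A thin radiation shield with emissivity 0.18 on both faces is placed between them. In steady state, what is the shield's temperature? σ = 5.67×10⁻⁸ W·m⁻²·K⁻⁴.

T_s ≈ 239 K

In steady state the net flux on the hot side equals that on the cold side.
σ(T₁⁴−T_s⁴)/D₁ = σ(T_s⁴−T₂⁴)/D₂, with D₁ = 1/ε₁+1/ε_s−1 = 5.871, D₂ = 1/ε_s+1/ε₂−1 = 6.937.
Solve for T_s⁴: T_s⁴ = (D₂·T₁⁴ + D₁·T₂⁴)/(D₁+D₂) = 3.260×10⁹ K⁴.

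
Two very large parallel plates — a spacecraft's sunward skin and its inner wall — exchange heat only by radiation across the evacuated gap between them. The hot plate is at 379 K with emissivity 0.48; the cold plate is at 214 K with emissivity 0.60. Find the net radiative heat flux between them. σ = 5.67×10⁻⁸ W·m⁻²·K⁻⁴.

For two infinite grey parallel plates, q = σ(T₁⁴ − T₂⁴)/(1/ε₁ + 1/ε₂ − 1).
T₁⁴ − T₂⁴ = 2.063×10¹⁰ − 2.097×10⁹ = 1.854×10¹⁰ K⁴.
1/ε₁ + 1/ε₂ − 1 = 2.083 + 1.667 − 1 = 2.750.
q = 5.67×10⁻⁸ × 1.854×10¹⁰ / 2.750.

q ≈ 382 W/m²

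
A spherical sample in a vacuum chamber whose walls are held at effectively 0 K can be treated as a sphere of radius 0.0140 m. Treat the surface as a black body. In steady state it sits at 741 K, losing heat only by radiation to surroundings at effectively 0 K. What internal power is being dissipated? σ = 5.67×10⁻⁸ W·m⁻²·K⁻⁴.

P ≈ 42.1 W

Steady state: P = εσA T⁴.
A = 4πr² = 0.002463 m²; T⁴ = (741)⁴ = 3.015×10¹¹ K⁴.
P = 1.0 × 5.67×10⁻⁸ × 0.002463 × 3.015×10¹¹.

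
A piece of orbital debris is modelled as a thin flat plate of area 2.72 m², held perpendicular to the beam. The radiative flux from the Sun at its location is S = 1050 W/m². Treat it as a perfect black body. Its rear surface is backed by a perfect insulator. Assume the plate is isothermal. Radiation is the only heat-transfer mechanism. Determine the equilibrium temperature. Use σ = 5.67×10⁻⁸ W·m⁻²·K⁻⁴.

At equilibrium, absorbed power = emitted power.
Absorbing cross-section = A = 2.720 m²; emitting surface = A = 2.720 m² (ratio 1).
S·A_cross = εσ·A_surf·T⁴  ⇒  T⁴ = S/(1σ).
T⁴ = 1.00·1050/(1·5.67×10⁻⁸) = 1.852×10¹⁰ K⁴.
T = (1.852×10¹⁰)^(1/4).

T ≈ 369 K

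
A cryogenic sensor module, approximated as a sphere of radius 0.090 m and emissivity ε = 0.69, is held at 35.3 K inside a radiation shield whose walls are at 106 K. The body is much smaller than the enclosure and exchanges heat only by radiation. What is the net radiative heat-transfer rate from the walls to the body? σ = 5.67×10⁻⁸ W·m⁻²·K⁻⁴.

For a small grey body in a large enclosure: P_net = εσA(T_body⁴ − T_wall⁴).
A = 4πr² = 0.1018 m²; T_body⁴ − T_wall⁴ = 1.553×10⁶ − 1.262×10⁸ = -1.247×10⁸ K⁴.
|P_net| = 0.69·5.67×10⁻⁸·0.1018·1.247×10⁸.

P_net ≈ 0.497 W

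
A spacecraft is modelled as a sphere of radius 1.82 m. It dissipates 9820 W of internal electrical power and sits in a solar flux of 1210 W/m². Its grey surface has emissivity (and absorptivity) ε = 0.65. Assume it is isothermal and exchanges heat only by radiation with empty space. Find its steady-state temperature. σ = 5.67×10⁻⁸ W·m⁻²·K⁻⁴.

T ≈ 329 K

At steady state, absorbed solar power + internal power = radiated power.
Absorbed: α·S·A_cross = 0.65·1210·10.41 = 8184 W (cross-section πr²).
Total input = 8184 + 9820 = 18000 W.
Radiated: εσ·A_surf·T⁴ with A_surf = 4πr² = 41.62 m².
T⁴ = 18000/(0.65·5.67×10⁻⁸·41.62) = 1.174×10¹⁰ K⁴.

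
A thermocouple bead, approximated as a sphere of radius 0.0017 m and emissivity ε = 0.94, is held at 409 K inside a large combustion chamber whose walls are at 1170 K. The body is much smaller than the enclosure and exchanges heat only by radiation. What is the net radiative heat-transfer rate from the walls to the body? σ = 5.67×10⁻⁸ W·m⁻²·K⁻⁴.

P_net ≈ 3.57 W

For a small grey body in a large enclosure: P_net = εσA(T_body⁴ − T_wall⁴).
A = 4πr² = 3.632×10⁻⁵ m²; T_body⁴ − T_wall⁴ = 2.798×10¹⁰ − 1.874×10¹² = -1.846×10¹² K⁴.
|P_net| = 0.94·5.67×10⁻⁸·3.632×10⁻⁵·1.846×10¹².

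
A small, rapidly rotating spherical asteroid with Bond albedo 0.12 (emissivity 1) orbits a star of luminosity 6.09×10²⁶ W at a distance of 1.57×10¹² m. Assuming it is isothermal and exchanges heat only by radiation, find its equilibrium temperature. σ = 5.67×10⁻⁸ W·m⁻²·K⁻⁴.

First find the stellar flux at distance d: S = L/(4πd²) = 6.09×10²⁶/(4π·(1.57×10¹²)²) = 19.66 W/m².
For an isothermal sphere, absorbed (1−a)S·πr² = emitted σ·4πr²·T⁴, so T⁴ = (1−a)S/(4σ).
T⁴ = 0.880·19.66/(4·5.67×10⁻⁸) = 7.629×10⁷ K⁴.

T ≈ 93.5 K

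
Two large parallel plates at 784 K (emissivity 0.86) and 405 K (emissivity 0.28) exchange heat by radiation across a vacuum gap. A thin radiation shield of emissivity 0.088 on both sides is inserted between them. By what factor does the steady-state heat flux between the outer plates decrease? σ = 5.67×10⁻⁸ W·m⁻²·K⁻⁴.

factor ≈ 6.82

Without shield: q₀ = σΔ(T⁴)/(1/ε₁+1/ε₂−1) with denominator 3.734.
With shield the two gaps are in series; the resistances add: (1/ε₁+1/ε_s−1)+(1/ε_s+1/ε₂−1) = 11.53+13.94 = 25.46.
Heat-flux ratio q₀/q = 25.46/3.734.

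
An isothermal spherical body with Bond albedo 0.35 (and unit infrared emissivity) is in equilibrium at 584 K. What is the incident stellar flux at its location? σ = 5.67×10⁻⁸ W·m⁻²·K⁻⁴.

S ≈ 40600 W/m²

(1−a)S·πr² = σ·4πr²·T⁴ ⇒ S = 4σT⁴/(1−a).
S = 4·5.67×10⁻⁸·1.163×10¹¹/0.650.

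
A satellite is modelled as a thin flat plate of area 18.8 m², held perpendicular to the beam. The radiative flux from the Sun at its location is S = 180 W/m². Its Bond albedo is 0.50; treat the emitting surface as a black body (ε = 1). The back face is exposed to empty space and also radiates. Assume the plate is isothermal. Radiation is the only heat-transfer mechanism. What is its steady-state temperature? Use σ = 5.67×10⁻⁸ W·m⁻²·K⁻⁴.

At equilibrium, absorbed power = emitted power.
Absorbing cross-section = A = 18.80 m²; emitting surface = 2A = 37.60 m² (ratio 2).
(1−a)S·A_cross = εσ·A_surf·T⁴  ⇒  T⁴ = (1−a)S/(2σ).
T⁴ = 0.500·180/(2·5.67×10⁻⁸) = 7.937×10⁸ K⁴.
T = (7.937×10⁸)^(1/4).

T ≈ 168 K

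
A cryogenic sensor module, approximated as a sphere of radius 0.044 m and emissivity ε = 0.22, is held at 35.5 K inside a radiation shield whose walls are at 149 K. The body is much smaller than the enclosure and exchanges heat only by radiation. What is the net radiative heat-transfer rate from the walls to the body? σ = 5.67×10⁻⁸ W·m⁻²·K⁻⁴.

P_net ≈ 0.149 W

For a small grey body in a large enclosure: P_net = εσA(T_body⁴ − T_wall⁴).
A = 4πr² = 0.02433 m²; T_body⁴ − T_wall⁴ = 1.588×10⁶ − 4.929×10⁸ = -4.913×10⁸ K⁴.
|P_net| = 0.22·5.67×10⁻⁸·0.02433·4.913×10⁸.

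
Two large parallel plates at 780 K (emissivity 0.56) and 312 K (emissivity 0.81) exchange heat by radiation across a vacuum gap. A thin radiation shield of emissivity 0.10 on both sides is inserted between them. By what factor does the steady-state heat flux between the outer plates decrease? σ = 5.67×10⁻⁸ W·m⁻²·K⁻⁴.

Without shield: q₀ = σΔ(T⁴)/(1/ε₁+1/ε₂−1) with denominator 2.020.
With shield the two gaps are in series; the resistances add: (1/ε₁+1/ε_s−1)+(1/ε_s+1/ε₂−1) = 10.79+10.23 = 21.02.
Heat-flux ratio q₀/q = 21.02/2.020.

factor ≈ 10.4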